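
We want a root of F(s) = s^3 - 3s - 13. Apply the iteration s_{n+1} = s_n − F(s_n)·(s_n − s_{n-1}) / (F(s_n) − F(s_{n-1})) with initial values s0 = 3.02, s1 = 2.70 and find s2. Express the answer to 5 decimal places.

2.76571

F(3.02) = 5.4836080, F(2.70) = -1.4170000
s2 = 2.7000000 − (-1.4170000)·(2.7000000 − 3.0200000) / (-1.4170000 − 5.4836080) = 2.7000000 − (0.4534400)/(-6.9006080) = 2.7657102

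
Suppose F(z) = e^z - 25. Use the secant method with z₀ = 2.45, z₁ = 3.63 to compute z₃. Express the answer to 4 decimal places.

F(2.45) = -13.411653, F(3.63) = 12.712817
z₂ = 3.630000 − 12.712817·(3.630000 − 2.450000) / (12.712817 − (-13.411653)) = 3.630000 − (15.001124)/(26.124470) = 3.055783
F(3.055783) = -3.762199
z₃ = 3.055783 − (-3.762199)·(3.055783 − 3.630000) / (-3.762199 − 12.712817) = 3.055783 − (2.160320)/(-16.475016) = 3.186910

3.1869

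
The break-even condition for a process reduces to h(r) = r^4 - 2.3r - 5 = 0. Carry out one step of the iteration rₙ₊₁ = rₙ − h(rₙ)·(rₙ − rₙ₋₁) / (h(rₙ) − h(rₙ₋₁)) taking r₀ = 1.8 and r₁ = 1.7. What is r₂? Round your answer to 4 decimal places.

h(1.8) = 1.357600, h(1.7) = -0.557900
r₂ = 1.700000 − (-0.557900)·(1.700000 − 1.800000) / (-0.557900 − 1.357600) = 1.700000 − (0.055790)/(-1.915500) = 1.729126

1.7291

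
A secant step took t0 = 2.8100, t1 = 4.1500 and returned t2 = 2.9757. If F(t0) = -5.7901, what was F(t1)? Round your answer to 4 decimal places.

41.0339

The secant line through (2.8100, -5.7901) and (4.1500, F(t1)) crosses zero at t2 = 2.9757.
So (2.8100, -5.7901), (4.1500, F(t1)), (2.9757, 0) are collinear:
F(t1) = -5.7901 · (4.1500 − 2.9757) / (2.8100 − 2.9757) = -5.7901 · (1.174300)/(-0.165700) = 41.033883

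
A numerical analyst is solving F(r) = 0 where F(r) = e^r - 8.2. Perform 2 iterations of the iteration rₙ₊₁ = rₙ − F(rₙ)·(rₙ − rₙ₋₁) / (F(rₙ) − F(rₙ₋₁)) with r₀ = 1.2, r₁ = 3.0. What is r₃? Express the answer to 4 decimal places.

F(1.2) = -4.879883, F(3.0) = 11.885537
r₂ = 3.000000 − 11.885537·(3.000000 − 1.200000) / (11.885537 − (-4.879883)) = 3.000000 − (21.393966)/(16.765420) = 1.723923
F(1.723923) = -2.593520
r₃ = 1.723923 − (-2.593520)·(1.723923 − 3.000000) / (-2.593520 − 11.885537) = 1.723923 − (3.309532)/(-14.479057) = 1.952497

1.9525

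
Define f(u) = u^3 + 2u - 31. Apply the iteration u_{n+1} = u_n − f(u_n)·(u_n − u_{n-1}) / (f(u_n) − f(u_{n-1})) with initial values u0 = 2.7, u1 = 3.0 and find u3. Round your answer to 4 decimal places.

f(2.7) = -5.917000, f(3.0) = 2.000000
u2 = 3.000000 − 2.000000·(3.000000 − 2.700000) / (2.000000 − (-5.917000)) = 3.000000 − (0.600000)/(7.917000) = 2.924214
f(2.924214) = -0.146545
u3 = 2.924214 − (-0.146545)·(2.924214 − 3.000000) / (-0.146545 − 2.000000) = 2.924214 − (0.011106)/(-2.146545) = 2.929388

2.9294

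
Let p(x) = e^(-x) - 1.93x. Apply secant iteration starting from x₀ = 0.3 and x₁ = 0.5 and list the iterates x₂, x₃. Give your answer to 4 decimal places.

0.3622, 0.3611

p(0.3) = 0.161818, p(0.5) = -0.358469
x₂ = 0.500000 − (-0.358469)·(0.500000 − 0.300000) / (-0.358469 − 0.161818) = 0.500000 − (-0.071694)/(-0.520288) = 0.362203
p(0.362203) = -0.002912
x₃ = 0.362203 − (-0.002912)·(0.362203 − 0.500000) / (-0.002912 − (-0.358469)) = 0.362203 − (0.000401)/(0.355558) = 0.361075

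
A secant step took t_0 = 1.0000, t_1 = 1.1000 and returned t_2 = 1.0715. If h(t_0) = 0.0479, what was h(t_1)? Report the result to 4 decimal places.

The secant line through (1.0000, 0.0479) and (1.1000, h(t_1)) crosses zero at t_2 = 1.0715.
So (1.0000, 0.0479), (1.1000, h(t_1)), (1.0715, 0) are collinear:
h(t_1) = 0.0479 · (1.1000 − 1.0715) / (1.0000 − 1.0715) = 0.0479 · (0.028500)/(-0.071500) = -0.019093

-0.0191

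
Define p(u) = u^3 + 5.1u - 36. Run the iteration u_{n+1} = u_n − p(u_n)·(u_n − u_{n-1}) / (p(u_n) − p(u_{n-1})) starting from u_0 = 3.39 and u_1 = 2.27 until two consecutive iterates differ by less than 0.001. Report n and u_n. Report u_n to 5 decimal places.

p(3.39) = 20.2472190, p(2.27) = -12.7259170
u_2 = 2.2700000 − (-12.7259170)·(-1.1200000)/(-32.9731360) = 2.7022618;  |Δ| = 0.4322618
p(2.7022618) = -2.4859579
u_3 = 2.7022618 − (-2.4859579)·(0.4322618)/(10.2399591) = 2.8072021;  |Δ| = 0.1049403
p(2.8072021) = 0.4385608
u_4 = 2.8072021 − 0.4385608·(0.1049403)/(2.9245186) = 2.7914653;  |Δ| = 0.0157368
p(2.7914653) = -0.0116527
u_5 = 2.7914653 − (-0.0116527)·(-0.0157368)/(-0.4502135) = 2.7918726;  |Δ| = 0.0004073
|u_5 − u_4| = 0.0004073 < 0.001

n = 5, u_n = 2.79187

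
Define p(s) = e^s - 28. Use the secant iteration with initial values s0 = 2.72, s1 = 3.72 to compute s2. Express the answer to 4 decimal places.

p(2.72) = -12.819678, p(3.72) = 13.264394
s2 = 3.720000 − 13.264394·(3.720000 − 2.720000) / (13.264394 − (-12.819678)) = 3.720000 − (13.264394)/(26.084072) = 3.211475

3.2115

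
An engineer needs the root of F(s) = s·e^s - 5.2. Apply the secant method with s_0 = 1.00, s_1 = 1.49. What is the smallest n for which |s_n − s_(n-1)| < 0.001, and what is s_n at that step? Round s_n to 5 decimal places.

n = 5, s_n = 1.34917

F(1.00) = -2.4817182, F(1.49) = 1.4112723
s_2 = 1.4900000 − 1.4112723·(0.4900000)/(3.8929905) = 1.3123670;  |Δ| = 0.1776330
F(1.3123670) = -0.3246132
s_3 = 1.3123670 − (-0.3246132)·(-0.1776330)/(-1.7358855) = 1.3455847;  |Δ| = 0.0332176
F(1.3455847) = -0.0323746
s_4 = 1.3455847 − (-0.0323746)·(0.0332176)/(0.2922386) = 1.3492646;  |Δ| = 0.0036799
F(1.3492646) = 0.0008612
s_5 = 1.3492646 − 0.0008612·(0.0036799)/(0.0332358) = 1.3491692;  |Δ| = 0.0000954
|s_5 − s_4| = 0.0000954 < 0.001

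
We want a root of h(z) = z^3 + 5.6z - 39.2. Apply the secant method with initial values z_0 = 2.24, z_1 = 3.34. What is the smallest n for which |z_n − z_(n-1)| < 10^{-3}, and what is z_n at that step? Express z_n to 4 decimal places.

n = 5, z_n = 2.8530

h(2.24) = -15.416576, h(3.34) = 16.763704
z_2 = 3.340000 − 16.763704·(1.100000)/(32.180280) = 2.766976;  |Δ| = 0.573024
h(2.766976) = -2.520535
z_3 = 2.766976 − (-2.520535)·(-0.573024)/(-19.284239) = 2.841873;  |Δ| = 0.074897
h(2.841873) = -0.333865
z_4 = 2.841873 − (-0.333865)·(0.074897)/(2.186671) = 2.853308;  |Δ| = 0.011435
h(2.853308) = 0.008354
z_5 = 2.853308 − 0.008354·(0.011435)/(0.342219) = 2.853029;  |Δ| = 0.000279
|z_5 − z_4| = 0.000279 < 10^{-3}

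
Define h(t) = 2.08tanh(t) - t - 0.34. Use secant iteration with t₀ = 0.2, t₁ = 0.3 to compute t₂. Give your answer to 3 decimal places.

h(0.2) = -0.12946, h(0.3) = -0.03407
t₂ = 0.30000 − (-0.03407)·(0.30000 − 0.20000) / (-0.03407 − (-0.12946)) = 0.30000 − (-0.00341)/(0.09539) = 0.33572

0.336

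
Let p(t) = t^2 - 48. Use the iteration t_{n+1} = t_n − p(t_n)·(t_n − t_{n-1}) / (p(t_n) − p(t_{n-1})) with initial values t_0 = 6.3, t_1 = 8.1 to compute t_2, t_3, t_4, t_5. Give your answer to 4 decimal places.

p(6.3) = -8.310000, p(8.1) = 17.610000
t_2 = 8.100000 − 17.610000·(8.100000 − 6.300000) / (17.610000 − (-8.310000)) = 8.100000 − (31.698000)/(25.920000) = 6.877083
p(6.877083) = -0.705725
t_3 = 6.877083 − (-0.705725)·(6.877083 − 8.100000) / (-0.705725 − 17.610000) = 6.877083 − (0.863043)/(-18.315725) = 6.924204
p(6.924204) = -0.055404
t_4 = 6.924204 − (-0.055404)·(6.924204 − 6.877083) / (-0.055404 − (-0.705725)) = 6.924204 − (-0.002611)/(0.650321) = 6.928218
p(6.928218) = 0.000205
t_5 = 6.928218 − 0.000205·(6.928218 − 6.924204) / (0.000205 − (-0.055404)) = 6.928218 − (0.000001)/(0.055609) = 6.928203

6.8771, 6.9242, 6.9282, 6.9282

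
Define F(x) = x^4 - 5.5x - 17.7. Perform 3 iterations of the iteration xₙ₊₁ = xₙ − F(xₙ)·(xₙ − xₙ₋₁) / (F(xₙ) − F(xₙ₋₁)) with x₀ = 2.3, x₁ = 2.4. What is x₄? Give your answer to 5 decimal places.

2.35273

F(2.3) = -2.3659000, F(2.4) = 2.2776000
x₂ = 2.4000000 − 2.2776000·(2.4000000 − 2.3000000) / (2.2776000 − (-2.3659000)) = 2.4000000 − (0.2277600)/(4.6435000) = 2.3509508
F(2.3509508) = -0.0828361
x₃ = 2.3509508 − (-0.0828361)·(2.3509508 − 2.4000000) / (-0.0828361 − 2.2776000) = 2.3509508 − (0.0040630)/(-2.3604361) = 2.3526721
F(2.3526721) = -0.0027407
x₄ = 2.3526721 − (-0.0027407)·(2.3526721 − 2.3509508) / (-0.0027407 − (-0.0828361)) = 2.3526721 − (-0.0000047)/(0.0800955) = 2.3527310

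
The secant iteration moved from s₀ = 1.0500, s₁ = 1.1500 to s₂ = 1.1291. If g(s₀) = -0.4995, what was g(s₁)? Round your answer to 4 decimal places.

The secant line through (1.0500, -0.4995) and (1.1500, g(s₁)) crosses zero at s₂ = 1.1291.
So (1.0500, -0.4995), (1.1500, g(s₁)), (1.1291, 0) are collinear:
g(s₁) = -0.4995 · (1.1500 − 1.1291) / (1.0500 − 1.1291) = -0.4995 · (0.020900)/(-0.079100) = 0.131979

0.1320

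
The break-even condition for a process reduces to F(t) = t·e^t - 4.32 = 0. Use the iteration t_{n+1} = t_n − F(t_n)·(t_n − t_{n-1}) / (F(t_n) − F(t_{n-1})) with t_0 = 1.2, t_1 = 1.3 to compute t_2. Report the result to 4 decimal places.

F(1.2) = -0.335860, F(1.3) = 0.450086
t_2 = 1.300000 − 0.450086·(1.300000 − 1.200000) / (0.450086 − (-0.335860)) = 1.300000 − (0.045009)/(0.785945) = 1.242733

1.2427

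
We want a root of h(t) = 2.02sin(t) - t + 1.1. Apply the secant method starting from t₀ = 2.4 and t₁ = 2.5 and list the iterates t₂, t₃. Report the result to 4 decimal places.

2.4252, 2.4257

h(2.4) = 0.064436, h(2.5) = -0.191086
t₂ = 2.500000 − (-0.191086)·(2.500000 − 2.400000) / (-0.191086 − 0.064436) = 2.500000 − (-0.019109)/(-0.255522) = 2.425217
h(2.425217) = 0.001227
t₃ = 2.425217 − 0.001227·(2.425217 − 2.500000) / (0.001227 − (-0.191086)) = 2.425217 − (-0.000092)/(0.192313) = 2.425694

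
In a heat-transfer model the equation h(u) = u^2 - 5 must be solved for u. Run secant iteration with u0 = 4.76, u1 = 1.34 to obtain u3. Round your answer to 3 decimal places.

2.340

h(4.76) = 17.65760, h(1.34) = -3.20440
u2 = 1.34000 − (-3.20440)·(1.34000 − 4.76000) / (-3.20440 − 17.65760) = 1.34000 − (10.95905)/(-20.86200) = 1.86531
h(1.86531) = -1.52061
u3 = 1.86531 − (-1.52061)·(1.86531 − 1.34000) / (-1.52061 − (-3.20440)) = 1.86531 − (-0.79880)/(1.68379) = 2.33972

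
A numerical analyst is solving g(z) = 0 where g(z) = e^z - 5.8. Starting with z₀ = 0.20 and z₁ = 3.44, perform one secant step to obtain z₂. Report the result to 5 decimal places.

0.69506

g(0.20) = -4.5785972, g(3.44) = 25.3869582
z₂ = 3.4400000 − 25.3869582·(3.4400000 − 0.2000000) / (25.3869582 − (-4.5785972)) = 3.4400000 − (82.2537445)/(29.9655554) = 0.6950569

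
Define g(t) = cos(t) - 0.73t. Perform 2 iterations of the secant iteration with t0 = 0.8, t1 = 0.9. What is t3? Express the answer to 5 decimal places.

g(0.8) = 0.1127067, g(0.9) = -0.0353900
t2 = 0.9000000 − (-0.0353900)·(0.9000000 − 0.8000000) / (-0.0353900 − 0.1127067) = 0.9000000 − (-0.0035390)/(-0.1480967) = 0.8761034
g(0.8761034) = 0.0005940
t3 = 0.8761034 − 0.0005940·(0.8761034 − 0.9000000) / (0.0005940 − (-0.0353900)) = 0.8761034 − (-0.0000142)/(0.0359841) = 0.8764979

0.87650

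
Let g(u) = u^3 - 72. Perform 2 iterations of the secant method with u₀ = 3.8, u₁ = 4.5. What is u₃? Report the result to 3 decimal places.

g(3.8) = -17.12800, g(4.5) = 19.12500
u₂ = 4.50000 − 19.12500·(4.50000 − 3.80000) / (19.12500 − (-17.12800)) = 4.50000 − (13.38750)/(36.25300) = 4.13072
g(4.13072) = -1.51814
u₃ = 4.13072 − (-1.51814)·(4.13072 − 4.50000) / (-1.51814 − 19.12500) = 4.13072 − (0.56062)/(-20.64314) = 4.15788

4.158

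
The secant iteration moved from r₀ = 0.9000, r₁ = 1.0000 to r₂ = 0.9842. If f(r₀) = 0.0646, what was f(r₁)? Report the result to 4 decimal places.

-0.0121

The secant line through (0.9000, 0.0646) and (1.0000, f(r₁)) crosses zero at r₂ = 0.9842.
So (0.9000, 0.0646), (1.0000, f(r₁)), (0.9842, 0) are collinear:
f(r₁) = 0.0646 · (1.0000 − 0.9842) / (0.9000 − 0.9842) = 0.0646 · (0.015800)/(-0.084200) = -0.012122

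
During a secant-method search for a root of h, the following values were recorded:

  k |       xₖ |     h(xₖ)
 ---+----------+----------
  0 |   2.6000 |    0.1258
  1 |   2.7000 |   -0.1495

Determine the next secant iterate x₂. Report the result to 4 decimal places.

x₂ = 2.7000 − (-0.1495)·(2.7000 − 2.6000) / (-0.1495 − 0.1258)
   = 2.7000 − (-0.014950)/(-0.275300) = 2.645696

2.6457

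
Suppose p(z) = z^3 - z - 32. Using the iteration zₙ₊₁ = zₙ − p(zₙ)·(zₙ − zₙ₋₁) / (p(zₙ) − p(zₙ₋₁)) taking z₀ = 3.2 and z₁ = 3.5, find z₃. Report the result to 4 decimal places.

3.2794

p(3.2) = -2.432000, p(3.5) = 7.375000
z₂ = 3.500000 − 7.375000·(3.500000 − 3.200000) / (7.375000 − (-2.432000)) = 3.500000 − (2.212500)/(9.807000) = 3.274396
p(3.274396) = -0.167410
z₃ = 3.274396 − (-0.167410)·(3.274396 − 3.500000) / (-0.167410 − 7.375000) = 3.274396 − (0.037768)/(-7.542410) = 3.279403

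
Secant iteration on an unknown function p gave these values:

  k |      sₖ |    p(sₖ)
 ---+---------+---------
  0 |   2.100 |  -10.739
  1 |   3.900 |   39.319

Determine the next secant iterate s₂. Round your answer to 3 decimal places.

2.486

s₂ = 3.900 − 39.319·(3.900 − 2.100) / (39.319 − (-10.739))
   = 3.900 − (70.77420)/(50.05800) = 2.48616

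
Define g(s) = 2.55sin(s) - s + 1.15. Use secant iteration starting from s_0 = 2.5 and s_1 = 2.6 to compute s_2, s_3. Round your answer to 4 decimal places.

g(2.5) = 0.176104, g(2.6) = -0.135472
s_2 = 2.600000 − (-0.135472)·(2.600000 − 2.500000) / (-0.135472 − 0.176104) = 2.600000 − (-0.013547)/(-0.311575) = 2.556520
g(2.556520) = 0.001741
s_3 = 2.556520 − 0.001741·(2.556520 − 2.600000) / (0.001741 − (-0.135472)) = 2.556520 − (-0.000076)/(0.137213) = 2.557072

2.5565, 2.5571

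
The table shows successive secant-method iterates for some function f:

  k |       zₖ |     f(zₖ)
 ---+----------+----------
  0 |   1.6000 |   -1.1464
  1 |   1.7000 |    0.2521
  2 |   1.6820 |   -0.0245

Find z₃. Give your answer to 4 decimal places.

z₃ = 1.6820 − (-0.0245)·(1.6820 − 1.7000) / (-0.0245 − 0.2521)
   = 1.6820 − (0.000441)/(-0.276600) = 1.683594

1.6836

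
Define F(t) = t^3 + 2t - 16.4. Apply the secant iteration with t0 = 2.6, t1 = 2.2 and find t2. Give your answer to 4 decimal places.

2.2700

F(2.6) = 6.376000, F(2.2) = -1.352000
t2 = 2.200000 − (-1.352000)·(2.200000 − 2.600000) / (-1.352000 − 6.376000) = 2.200000 − (0.540800)/(-7.728000) = 2.269979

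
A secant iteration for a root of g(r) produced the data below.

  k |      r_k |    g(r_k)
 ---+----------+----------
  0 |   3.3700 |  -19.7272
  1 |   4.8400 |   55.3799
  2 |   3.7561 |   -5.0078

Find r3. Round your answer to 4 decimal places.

r3 = 3.7561 − (-5.0078)·(3.7561 − 4.8400) / (-5.0078 − 55.3799)
   = 3.7561 − (5.427954)/(-60.387700) = 3.845985

3.8460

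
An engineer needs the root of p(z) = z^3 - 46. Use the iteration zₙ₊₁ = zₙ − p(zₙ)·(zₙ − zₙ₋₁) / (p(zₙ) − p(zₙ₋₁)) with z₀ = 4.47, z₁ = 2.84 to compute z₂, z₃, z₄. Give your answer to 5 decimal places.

3.40684, 3.62690, 3.58084

p(4.47) = 43.3146230, p(2.84) = -23.0936960
z₂ = 2.8400000 − (-23.0936960)·(2.8400000 − 4.4700000) / (-23.0936960 − 43.3146230) = 2.8400000 − (37.6427245)/(-66.4083190) = 3.4068375
p(3.4068375) = -6.4583989
z₃ = 3.4068375 − (-6.4583989)·(3.4068375 − 2.8400000) / (-6.4583989 − (-23.0936960)) = 3.4068375 − (-3.6608626)/(16.6352971) = 3.6269034
p(3.6269034) = 1.7098422
z₄ = 3.6269034 − 1.7098422·(3.6269034 − 3.4068375) / (1.7098422 − (-6.4583989)) = 3.6269034 − (0.3762781)/(8.1682411) = 3.5808375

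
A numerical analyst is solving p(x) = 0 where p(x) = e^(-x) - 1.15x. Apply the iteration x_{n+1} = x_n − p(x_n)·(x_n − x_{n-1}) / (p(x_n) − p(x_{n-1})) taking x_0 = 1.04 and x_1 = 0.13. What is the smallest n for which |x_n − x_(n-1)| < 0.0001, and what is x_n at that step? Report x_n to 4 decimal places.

p(1.04) = -0.842545, p(0.13) = 0.728595
x_2 = 0.130000 − 0.728595·(-0.910000)/(1.571141) = 0.552000;  |Δ| = 0.422000
p(0.552000) = -0.059003
x_3 = 0.552000 − (-0.059003)·(0.422000)/(-0.787599) = 0.520386;  |Δ| = 0.031614
p(0.520386) = -0.004153
x_4 = 0.520386 − (-0.004153)·(-0.031614)/(0.054851) = 0.517992;  |Δ| = 0.002393
p(0.517992) = 0.000024
x_5 = 0.517992 − 0.000024·(-0.002393)/(0.004177) = 0.518006;  |Δ| = 0.000014
|x_5 − x_4| = 0.000014 < 0.0001

n = 5, x_n = 0.5180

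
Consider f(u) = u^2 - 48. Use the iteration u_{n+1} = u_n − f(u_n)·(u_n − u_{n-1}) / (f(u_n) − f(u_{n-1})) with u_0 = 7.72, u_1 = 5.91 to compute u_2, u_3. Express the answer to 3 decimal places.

f(7.72) = 11.59840, f(5.91) = -13.07190
u_2 = 5.91000 − (-13.07190)·(5.91000 − 7.72000) / (-13.07190 − 11.59840) = 5.91000 − (23.66014)/(-24.67030) = 6.86905
f(6.86905) = -0.81610
u_3 = 6.86905 − (-0.81610)·(6.86905 − 5.91000) / (-0.81610 − (-13.07190)) = 6.86905 − (-0.78269)/(12.25580) = 6.93292

6.869, 6.933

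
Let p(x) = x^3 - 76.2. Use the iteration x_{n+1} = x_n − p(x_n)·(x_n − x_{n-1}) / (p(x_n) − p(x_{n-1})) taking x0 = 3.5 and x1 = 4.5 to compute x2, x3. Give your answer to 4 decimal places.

p(3.5) = -33.325000, p(4.5) = 14.925000
x2 = 4.500000 − 14.925000·(4.500000 − 3.500000) / (14.925000 − (-33.325000)) = 4.500000 − (14.925000)/(48.250000) = 4.190674
p(4.190674) = -2.604459
x3 = 4.190674 − (-2.604459)·(4.190674 − 4.500000) / (-2.604459 − 14.925000) = 4.190674 − (0.805628)/(-17.529459) = 4.236632

4.1907, 4.2366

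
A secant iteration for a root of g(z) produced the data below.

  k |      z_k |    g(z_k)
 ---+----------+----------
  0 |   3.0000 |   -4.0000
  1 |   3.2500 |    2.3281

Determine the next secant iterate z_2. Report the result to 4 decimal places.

3.1580

z_2 = 3.2500 − 2.3281·(3.2500 − 3.0000) / (2.3281 − (-4.0000))
   = 3.2500 − (0.582025)/(6.328100) = 3.158025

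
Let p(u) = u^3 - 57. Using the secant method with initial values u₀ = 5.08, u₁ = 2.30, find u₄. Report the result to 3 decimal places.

3.808

p(5.08) = 74.09651, p(2.30) = -44.83300
u₂ = 2.30000 − (-44.83300)·(2.30000 − 5.08000) / (-44.83300 − 74.09651) = 2.30000 − (124.63574)/(-118.92951) = 3.34798
p(3.34798) = -19.47260
u₃ = 3.34798 − (-19.47260)·(3.34798 − 2.30000) / (-19.47260 − (-44.83300)) = 3.34798 − (-20.40689)/(25.36040) = 4.15266
p(4.15266) = 14.61065
u₄ = 4.15266 − 14.61065·(4.15266 − 3.34798) / (14.61065 − (-19.47260)) = 4.15266 − (11.75682)/(34.08324) = 3.80771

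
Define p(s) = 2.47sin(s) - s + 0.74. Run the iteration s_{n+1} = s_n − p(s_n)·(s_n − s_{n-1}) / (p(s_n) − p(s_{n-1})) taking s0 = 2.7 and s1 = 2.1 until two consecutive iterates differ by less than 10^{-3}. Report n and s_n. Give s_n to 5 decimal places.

p(2.7) = -0.9043717, p(2.1) = 0.7721271
s2 = 2.1000000 − 0.7721271·(-0.6000000)/(1.6764988) = 2.3763356;  |Δ| = 0.2763356
p(2.3763356) = 0.0746888
s3 = 2.3763356 − 0.0746888·(0.2763356)/(-0.6974383) = 2.4059284;  |Δ| = 0.0295928
p(2.4059284) = -0.0083614
s4 = 2.4059284 − (-0.0083614)·(0.0295928)/(-0.0830502) = 2.4029490;  |Δ| = 0.0029794
p(2.4029490) = 0.0000665
s5 = 2.4029490 − 0.0000665·(-0.0029794)/(0.0084279) = 2.4029725;  |Δ| = 0.0000235
|s5 − s4| = 0.0000235 < 10^{-3}

n = 5, s_n = 2.40297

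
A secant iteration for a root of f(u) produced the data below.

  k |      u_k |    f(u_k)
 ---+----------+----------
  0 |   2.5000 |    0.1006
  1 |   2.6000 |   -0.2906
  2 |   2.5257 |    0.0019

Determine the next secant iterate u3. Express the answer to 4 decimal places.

u3 = 2.5257 − 0.0019·(2.5257 − 2.6000) / (0.0019 − (-0.2906))
   = 2.5257 − (-0.000141)/(0.292500) = 2.526183

2.5262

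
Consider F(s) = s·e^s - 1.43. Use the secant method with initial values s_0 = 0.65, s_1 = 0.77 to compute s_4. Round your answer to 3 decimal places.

F(0.65) = -0.18490, F(0.77) = 0.23302
s_2 = 0.77000 − 0.23302·(0.77000 − 0.65000) / (0.23302 − (-0.18490)) = 0.77000 − (0.02796)/(0.41792) = 0.70309
F(0.70309) = -0.00976
s_3 = 0.70309 − (-0.00976)·(0.70309 − 0.77000) / (-0.00976 − 0.23302) = 0.70309 − (0.00065)/(-0.24278) = 0.70578
F(0.70578) = -0.00049
s_4 = 0.70578 − (-0.00049)·(0.70578 − 0.70309) / (-0.00049 − (-0.00976)) = 0.70578 − (0.00000)/(0.00928) = 0.70592

0.706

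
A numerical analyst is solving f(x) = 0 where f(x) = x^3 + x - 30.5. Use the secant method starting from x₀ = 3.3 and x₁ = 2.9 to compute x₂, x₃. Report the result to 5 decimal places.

f(3.3) = 8.7370000, f(2.9) = -3.2110000
x₂ = 2.9000000 − (-3.2110000)·(2.9000000 − 3.3000000) / (-3.2110000 − 8.7370000) = 2.9000000 − (1.2844000)/(-11.9480000) = 3.0074992
f(3.0074992) = -0.2895169
x₃ = 3.0074992 − (-0.2895169)·(3.0074992 − 2.9000000) / (-0.2895169 − (-3.2110000)) = 3.0074992 − (-0.0311228)/(2.9214831) = 3.0181523

3.00750, 3.01815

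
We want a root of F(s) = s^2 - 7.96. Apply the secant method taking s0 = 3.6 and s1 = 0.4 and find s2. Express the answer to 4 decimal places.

2.3500

F(3.6) = 5.000000, F(0.4) = -7.800000
s2 = 0.400000 − (-7.800000)·(0.400000 − 3.600000) / (-7.800000 − 5.000000) = 0.400000 − (24.960000)/(-12.800000) = 2.350000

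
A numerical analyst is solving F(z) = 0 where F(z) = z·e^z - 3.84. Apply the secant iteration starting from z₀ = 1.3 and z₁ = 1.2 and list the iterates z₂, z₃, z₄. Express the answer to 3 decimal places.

1.182, 1.180, 1.180

F(1.3) = 0.93009, F(1.2) = 0.14414
z₂ = 1.20000 − 0.14414·(1.20000 − 1.30000) / (0.14414 − 0.93009) = 1.20000 − (-0.01441)/(-0.78595) = 1.18166
F(1.18166) = 0.01195
z₃ = 1.18166 − 0.01195·(1.18166 − 1.20000) / (0.01195 − 0.14414) = 1.18166 − (-0.00022)/(-0.13219) = 1.18000
F(1.18000) = 0.00017
z₄ = 1.18000 − 0.00017·(1.18000 − 1.18166) / (0.00017 − 0.01195) = 1.18000 − (0.00000)/(-0.01178) = 1.17998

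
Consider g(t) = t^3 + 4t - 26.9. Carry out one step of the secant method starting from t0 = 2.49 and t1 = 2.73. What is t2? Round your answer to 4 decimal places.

2.5514

g(2.49) = -1.501751, g(2.73) = 4.366417
t2 = 2.730000 − 4.366417·(2.730000 − 2.490000) / (4.366417 − (-1.501751)) = 2.730000 − (1.047940)/(5.868168) = 2.551420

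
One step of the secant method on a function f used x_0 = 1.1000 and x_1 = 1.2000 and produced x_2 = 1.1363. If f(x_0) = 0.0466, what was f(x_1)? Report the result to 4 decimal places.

The secant line through (1.1000, 0.0466) and (1.2000, f(x_1)) crosses zero at x_2 = 1.1363.
So (1.1000, 0.0466), (1.2000, f(x_1)), (1.1363, 0) are collinear:
f(x_1) = 0.0466 · (1.2000 − 1.1363) / (1.1000 − 1.1363) = 0.0466 · (0.063700)/(-0.036300) = -0.081775

-0.0818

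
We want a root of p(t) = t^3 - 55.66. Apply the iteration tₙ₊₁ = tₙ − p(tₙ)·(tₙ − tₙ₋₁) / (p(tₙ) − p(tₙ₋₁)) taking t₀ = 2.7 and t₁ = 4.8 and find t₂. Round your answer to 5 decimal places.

p(2.7) = -35.9770000, p(4.8) = 54.9320000
t₂ = 4.8000000 − 54.9320000·(4.8000000 − 2.7000000) / (54.9320000 − (-35.9770000)) = 4.8000000 − (115.3572000)/(90.9090000) = 3.5310695

3.53107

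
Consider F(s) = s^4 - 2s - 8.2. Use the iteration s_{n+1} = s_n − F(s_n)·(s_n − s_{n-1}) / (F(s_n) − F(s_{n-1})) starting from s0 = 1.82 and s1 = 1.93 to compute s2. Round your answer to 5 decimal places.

F(1.82) = -0.8680062, F(1.93) = 1.8148800
s2 = 1.9300000 − 1.8148800·(1.9300000 − 1.8200000) / (1.8148800 − (-0.8680062)) = 1.9300000 − (0.1996368)/(2.6828862) = 1.8555888

1.85559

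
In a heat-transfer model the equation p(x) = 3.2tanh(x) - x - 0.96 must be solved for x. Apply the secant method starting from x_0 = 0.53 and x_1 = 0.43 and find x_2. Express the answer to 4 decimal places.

p(0.53) = 0.063219, p(0.43) = -0.092972
x_2 = 0.430000 − (-0.092972)·(0.430000 − 0.530000) / (-0.092972 − 0.063219) = 0.430000 − (0.009297)/(-0.156191) = 0.489524

0.4895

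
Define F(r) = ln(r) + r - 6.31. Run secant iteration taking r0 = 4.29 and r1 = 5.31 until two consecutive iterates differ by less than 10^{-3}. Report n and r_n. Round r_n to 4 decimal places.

n = 4, r_n = 4.7515

F(4.29) = -0.563713, F(5.31) = 0.669592
r2 = 5.310000 − 0.669592·(1.020000)/(1.233305) = 4.756217;  |Δ| = 0.553783
F(4.756217) = 0.005669
r3 = 4.756217 − 0.005669·(-0.553783)/(-0.663922) = 4.751488;  |Δ| = 0.004729
F(4.751488) = -0.000054
r4 = 4.751488 − (-0.000054)·(-0.004729)/(-0.005724) = 4.751533;  |Δ| = 0.000045
|r4 − r3| = 0.000045 < 10^{-3}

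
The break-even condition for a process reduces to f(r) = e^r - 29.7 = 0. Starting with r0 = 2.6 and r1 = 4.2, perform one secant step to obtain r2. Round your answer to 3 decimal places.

3.088

f(2.6) = -16.23626, f(4.2) = 36.98633
r2 = 4.20000 − 36.98633·(4.20000 − 2.60000) / (36.98633 − (-16.23626)) = 4.20000 − (59.17813)/(53.22259) = 3.08810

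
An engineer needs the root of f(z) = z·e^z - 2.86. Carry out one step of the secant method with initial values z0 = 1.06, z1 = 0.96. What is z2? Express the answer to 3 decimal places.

f(1.06) = 0.19955, f(0.96) = -0.35277
z2 = 0.96000 − (-0.35277)·(0.96000 − 1.06000) / (-0.35277 − 0.19955) = 0.96000 − (0.03528)/(-0.55232) = 1.02387

1.024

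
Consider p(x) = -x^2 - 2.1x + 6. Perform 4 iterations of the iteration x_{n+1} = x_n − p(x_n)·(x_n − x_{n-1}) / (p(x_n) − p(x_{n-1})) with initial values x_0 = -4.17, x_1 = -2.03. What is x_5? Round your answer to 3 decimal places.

-3.715

p(-4.17) = -2.63190, p(-2.03) = 6.14210
x_2 = -2.03000 − 6.14210·(-2.03000 − (-4.17000)) / (6.14210 − (-2.63190)) = -2.03000 − (13.14409)/(8.77400) = -3.52807
p(-3.52807) = 0.96165
x_3 = -3.52807 − 0.96165·(-3.52807 − (-2.03000)) / (0.96165 − 6.14210) = -3.52807 − (-1.44063)/(-5.18045) = -3.80616
p(-3.80616) = -0.49393
x_4 = -3.80616 − (-0.49393)·(-3.80616 − (-3.52807)) / (-0.49393 − 0.96165) = -3.80616 − (0.13736)/(-1.45559) = -3.71180
p(-3.71180) = 0.01734
x_5 = -3.71180 − 0.01734·(-3.71180 − (-3.80616)) / (0.01734 − (-0.49393)) = -3.71180 − (0.00164)/(0.51127) = -3.71500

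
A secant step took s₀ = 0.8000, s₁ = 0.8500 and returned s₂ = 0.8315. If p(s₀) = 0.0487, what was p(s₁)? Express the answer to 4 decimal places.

The secant line through (0.8000, 0.0487) and (0.8500, p(s₁)) crosses zero at s₂ = 0.8315.
So (0.8000, 0.0487), (0.8500, p(s₁)), (0.8315, 0) are collinear:
p(s₁) = 0.0487 · (0.8500 − 0.8315) / (0.8000 − 0.8315) = 0.0487 · (0.018500)/(-0.031500) = -0.028602

-0.0286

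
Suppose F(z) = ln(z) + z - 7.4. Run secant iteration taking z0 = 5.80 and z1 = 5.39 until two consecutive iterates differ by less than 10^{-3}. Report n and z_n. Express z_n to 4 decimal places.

F(5.80) = 0.157858, F(5.39) = -0.325455
z2 = 5.390000 − (-0.325455)·(-0.410000)/(-0.483313) = 5.666087;  |Δ| = 0.276087
F(5.666087) = 0.000586
z3 = 5.666087 − 0.000586·(0.276087)/(0.326041) = 5.665591;  |Δ| = 0.000496
|z3 − z2| = 0.000496 < 10^{-3}

n = 3, z_n = 5.6656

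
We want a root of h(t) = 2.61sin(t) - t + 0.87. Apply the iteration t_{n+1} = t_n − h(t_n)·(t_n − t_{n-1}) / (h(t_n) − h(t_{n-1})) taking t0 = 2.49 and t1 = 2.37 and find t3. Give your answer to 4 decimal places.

h(2.49) = -0.037156, h(2.37) = 0.319895
t2 = 2.370000 − 0.319895·(2.370000 − 2.490000) / (0.319895 − (-0.037156)) = 2.370000 − (-0.038387)/(0.357051) = 2.477512
h(2.477512) = 0.001123
t3 = 2.477512 − 0.001123·(2.477512 − 2.370000) / (0.001123 − 0.319895) = 2.477512 − (0.000121)/(-0.318772) = 2.477891

2.4779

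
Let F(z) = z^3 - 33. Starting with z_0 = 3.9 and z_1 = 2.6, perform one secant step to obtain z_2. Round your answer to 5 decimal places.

F(3.9) = 26.3190000, F(2.6) = -15.4240000
z_2 = 2.6000000 − (-15.4240000)·(2.6000000 − 3.9000000) / (-15.4240000 − 26.3190000) = 2.6000000 − (20.0512000)/(-41.7430000) = 3.0803488

3.08035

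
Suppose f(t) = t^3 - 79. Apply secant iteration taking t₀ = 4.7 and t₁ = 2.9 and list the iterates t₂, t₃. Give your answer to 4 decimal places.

f(4.7) = 24.823000, f(2.9) = -54.611000
t₂ = 2.900000 − (-54.611000)·(2.900000 − 4.700000) / (-54.611000 − 24.823000) = 2.900000 − (98.299800)/(-79.434000) = 4.137503
f(4.137503) = -8.170380
t₃ = 4.137503 − (-8.170380)·(4.137503 − 2.900000) / (-8.170380 − (-54.611000)) = 4.137503 − (-10.110868)/(46.440620) = 4.355219

4.1375, 4.3552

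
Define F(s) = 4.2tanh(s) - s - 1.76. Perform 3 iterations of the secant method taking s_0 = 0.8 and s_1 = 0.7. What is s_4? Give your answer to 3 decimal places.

0.655

F(0.8) = 0.22895, F(0.7) = 0.07834
s_2 = 0.70000 − 0.07834·(0.70000 − 0.80000) / (0.07834 − 0.22895) = 0.70000 − (-0.00783)/(-0.15061) = 0.64798
F(0.64798) = -0.01268
s_3 = 0.64798 − (-0.01268)·(0.64798 − 0.70000) / (-0.01268 − 0.07834) = 0.64798 − (0.00066)/(-0.09103) = 0.65523
F(0.65523) = 0.00052
s_4 = 0.65523 − 0.00052·(0.65523 − 0.64798) / (0.00052 − (-0.01268)) = 0.65523 − (0.00000)/(0.01321) = 0.65494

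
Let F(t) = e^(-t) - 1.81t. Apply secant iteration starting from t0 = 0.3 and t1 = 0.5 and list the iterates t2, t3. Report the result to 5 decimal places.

0.37972, 0.37840

F(0.3) = 0.1978182, F(0.5) = -0.2984693
t2 = 0.5000000 − (-0.2984693)·(0.5000000 − 0.3000000) / (-0.2984693 − 0.1978182) = 0.5000000 − (-0.0596939)/(-0.4962876) = 0.3797192
F(0.3797192) = -0.0032383
t3 = 0.3797192 − (-0.0032383)·(0.3797192 − 0.5000000) / (-0.0032383 − (-0.2984693)) = 0.3797192 − (0.0003895)/(0.2952311) = 0.3783999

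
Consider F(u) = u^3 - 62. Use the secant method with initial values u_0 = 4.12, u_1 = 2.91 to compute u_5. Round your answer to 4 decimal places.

3.9579

F(4.12) = 7.934528, F(2.91) = -37.357829
u_2 = 2.910000 − (-37.357829)·(2.910000 − 4.120000) / (-37.357829 − 7.934528) = 2.910000 − (45.202973)/(-45.292357) = 3.908027
F(3.908027) = -2.313996
u_3 = 3.908027 − (-2.313996)·(3.908027 − 2.910000) / (-2.313996 − (-37.357829)) = 3.908027 − (-2.309429)/(35.043833) = 3.973928
F(3.973928) = 0.756668
u_4 = 3.973928 − 0.756668·(3.973928 − 3.908027) / (0.756668 − (-2.313996)) = 3.973928 − (0.049865)/(3.070664) = 3.957688
F(3.957688) = -0.009548
u_5 = 3.957688 − (-0.009548)·(3.957688 − 3.973928) / (-0.009548 − 0.756668) = 3.957688 − (0.000155)/(-0.766216) = 3.957891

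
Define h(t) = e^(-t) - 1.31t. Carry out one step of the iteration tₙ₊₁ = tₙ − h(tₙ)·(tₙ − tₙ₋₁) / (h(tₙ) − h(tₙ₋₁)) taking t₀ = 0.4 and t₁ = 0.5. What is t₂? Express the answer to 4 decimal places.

0.4751

h(0.4) = 0.146320, h(0.5) = -0.048469
t₂ = 0.500000 − (-0.048469)·(0.500000 − 0.400000) / (-0.048469 − 0.146320) = 0.500000 − (-0.004847)/(-0.194789) = 0.475117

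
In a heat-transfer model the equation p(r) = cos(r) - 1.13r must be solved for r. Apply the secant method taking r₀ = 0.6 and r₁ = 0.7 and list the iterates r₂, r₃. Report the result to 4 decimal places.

0.6849, 0.6852

p(0.6) = 0.147336, p(0.7) = -0.026158
r₂ = 0.700000 − (-0.026158)·(0.700000 − 0.600000) / (-0.026158 − 0.147336) = 0.700000 − (-0.002616)/(-0.173493) = 0.684923
p(0.684923) = 0.000505
r₃ = 0.684923 − 0.000505·(0.684923 − 0.700000) / (0.000505 − (-0.026158)) = 0.684923 − (-0.000008)/(0.026663) = 0.685208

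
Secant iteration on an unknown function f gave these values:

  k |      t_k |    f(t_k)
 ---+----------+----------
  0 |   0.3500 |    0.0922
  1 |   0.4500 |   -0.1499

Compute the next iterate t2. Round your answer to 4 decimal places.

t2 = 0.4500 − (-0.1499)·(0.4500 − 0.3500) / (-0.1499 − 0.0922)
   = 0.4500 − (-0.014990)/(-0.242100) = 0.388083

0.3881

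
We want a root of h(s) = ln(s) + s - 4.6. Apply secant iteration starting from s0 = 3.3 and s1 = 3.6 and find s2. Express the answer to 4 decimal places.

3.3822

h(3.3) = -0.106078, h(3.6) = 0.280934
s2 = 3.600000 − 0.280934·(3.600000 − 3.300000) / (0.280934 − (-0.106078)) = 3.600000 − (0.084280)/(0.387011) = 3.382228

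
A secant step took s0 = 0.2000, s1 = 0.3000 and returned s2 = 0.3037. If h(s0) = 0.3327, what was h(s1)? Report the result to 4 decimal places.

The secant line through (0.2000, 0.3327) and (0.3000, h(s1)) crosses zero at s2 = 0.3037.
So (0.2000, 0.3327), (0.3000, h(s1)), (0.3037, 0) are collinear:
h(s1) = 0.3327 · (0.3000 − 0.3037) / (0.2000 − 0.3037) = 0.3327 · (-0.003700)/(-0.103700) = 0.011871

0.0119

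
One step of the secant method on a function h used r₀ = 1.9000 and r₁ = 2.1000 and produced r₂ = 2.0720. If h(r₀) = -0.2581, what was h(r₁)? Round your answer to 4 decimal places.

0.0420

The secant line through (1.9000, -0.2581) and (2.1000, h(r₁)) crosses zero at r₂ = 2.0720.
So (1.9000, -0.2581), (2.1000, h(r₁)), (2.0720, 0) are collinear:
h(r₁) = -0.2581 · (2.1000 − 2.0720) / (1.9000 − 2.0720) = -0.2581 · (0.028000)/(-0.172000) = 0.042016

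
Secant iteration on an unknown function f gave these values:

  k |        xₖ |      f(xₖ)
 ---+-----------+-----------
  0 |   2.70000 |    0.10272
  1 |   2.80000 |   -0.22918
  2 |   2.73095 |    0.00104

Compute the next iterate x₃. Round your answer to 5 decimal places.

x₃ = 2.73095 − 0.00104·(2.73095 − 2.80000) / (0.00104 − (-0.22918))
   = 2.73095 − (-0.0000718)/(0.2302200) = 2.7312619

2.73126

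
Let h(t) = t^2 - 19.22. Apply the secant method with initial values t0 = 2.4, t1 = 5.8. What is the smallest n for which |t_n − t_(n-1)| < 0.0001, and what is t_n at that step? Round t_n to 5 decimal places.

n = 6, t_n = 4.38406

h(2.4) = -13.4600000, h(5.8) = 14.4200000
t2 = 5.8000000 − 14.4200000·(3.4000000)/(27.8800000) = 4.0414634;  |Δ| = 1.7585366
h(4.0414634) = -2.8865735
t3 = 4.0414634 − (-2.8865735)·(-1.7585366)/(-17.3065735) = 4.3347708;  |Δ| = 0.2933073
h(4.3347708) = -0.4297625
t4 = 4.3347708 − (-0.4297625)·(0.2933073)/(2.4568110) = 4.3860781;  |Δ| = 0.0513074
h(4.3860781) = 0.0176813
t5 = 4.3860781 − 0.0176813·(0.0513074)/(0.4474438) = 4.3840506;  |Δ| = 0.0020275
h(4.3840506) = -0.0000999
t6 = 4.3840506 − (-0.0000999)·(-0.0020275)/(-0.0177812) = 4.3840620;  |Δ| = 0.0000114
|t6 − t5| = 0.0000114 < 0.0001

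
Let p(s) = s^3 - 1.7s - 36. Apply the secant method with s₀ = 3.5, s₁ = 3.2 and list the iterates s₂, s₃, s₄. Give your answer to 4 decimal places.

3.4711, 3.4736, 3.4734

p(3.5) = 0.925000, p(3.2) = -8.672000
s₂ = 3.200000 − (-8.672000)·(3.200000 − 3.500000) / (-8.672000 − 0.925000) = 3.200000 − (2.601600)/(-9.597000) = 3.471085
p(3.471085) = -0.079726
s₃ = 3.471085 − (-0.079726)·(3.471085 − 3.200000) / (-0.079726 − (-8.672000)) = 3.471085 − (-0.021612)/(8.592274) = 3.473600
p(3.473600) = 0.006982
s₄ = 3.473600 − 0.006982·(3.473600 − 3.471085) / (0.006982 − (-0.079726)) = 3.473600 − (0.000018)/(0.086708) = 3.473398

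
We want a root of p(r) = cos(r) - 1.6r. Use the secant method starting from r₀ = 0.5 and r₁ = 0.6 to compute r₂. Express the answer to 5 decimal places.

0.53655

p(0.5) = 0.0775826, p(0.6) = -0.1346644
r₂ = 0.6000000 − (-0.1346644)·(0.6000000 − 0.5000000) / (-0.1346644 − 0.0775826) = 0.6000000 − (-0.0134664)/(-0.2122469) = 0.5365530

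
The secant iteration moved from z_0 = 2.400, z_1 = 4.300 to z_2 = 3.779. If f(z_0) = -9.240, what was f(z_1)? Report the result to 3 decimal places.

The secant line through (2.400, -9.240) and (4.300, f(z_1)) crosses zero at z_2 = 3.779.
So (2.400, -9.240), (4.300, f(z_1)), (3.779, 0) are collinear:
f(z_1) = -9.240 · (4.300 − 3.779) / (2.400 − 3.779) = -9.240 · (0.52100)/(-1.37900) = 3.49096

3.491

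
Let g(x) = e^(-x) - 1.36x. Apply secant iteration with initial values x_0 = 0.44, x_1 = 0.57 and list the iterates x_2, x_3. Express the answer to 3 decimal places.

0.463, 0.463

g(0.44) = 0.04564, g(0.57) = -0.20967
x_2 = 0.57000 − (-0.20967)·(0.57000 − 0.44000) / (-0.20967 − 0.04564) = 0.57000 − (-0.02726)/(-0.25531) = 0.46324
g(0.46324) = -0.00076
x_3 = 0.46324 − (-0.00076)·(0.46324 − 0.57000) / (-0.00076 − (-0.20967)) = 0.46324 − (0.00008)/(0.20892) = 0.46285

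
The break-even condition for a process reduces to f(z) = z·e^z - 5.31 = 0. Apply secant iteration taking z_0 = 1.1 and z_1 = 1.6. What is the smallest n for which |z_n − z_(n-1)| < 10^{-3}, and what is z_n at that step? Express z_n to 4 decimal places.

n = 5, z_n = 1.3612

f(1.1) = -2.005417, f(1.6) = 2.614852
z_2 = 1.600000 − 2.614852·(0.500000)/(4.620269) = 1.317024;  |Δ| = 0.282976
f(1.317024) = -0.394476
z_3 = 1.317024 − (-0.394476)·(-0.282976)/(-3.009328) = 1.354118;  |Δ| = 0.037094
f(1.354118) = -0.065040
z_4 = 1.354118 − (-0.065040)·(0.037094)/(0.329436) = 1.361441;  |Δ| = 0.007323
f(1.361441) = 0.002086
z_5 = 1.361441 − 0.002086·(0.007323)/(0.067126) = 1.361213;  |Δ| = 0.000228
|z_5 − z_4| = 0.000228 < 10^{-3}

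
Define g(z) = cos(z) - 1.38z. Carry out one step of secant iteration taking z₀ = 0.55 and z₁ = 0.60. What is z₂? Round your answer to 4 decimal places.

g(0.55) = 0.093525, g(0.60) = -0.002664
z₂ = 0.600000 − (-0.002664)·(0.600000 − 0.550000) / (-0.002664 − 0.093525) = 0.600000 − (-0.000133)/(-0.096189) = 0.598615

0.5986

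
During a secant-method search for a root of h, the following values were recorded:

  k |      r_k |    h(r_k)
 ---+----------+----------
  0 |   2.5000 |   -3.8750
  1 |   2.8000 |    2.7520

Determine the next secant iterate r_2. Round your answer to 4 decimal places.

2.6754

r_2 = 2.8000 − 2.7520·(2.8000 − 2.5000) / (2.7520 − (-3.8750))
   = 2.8000 − (0.825600)/(6.627000) = 2.675419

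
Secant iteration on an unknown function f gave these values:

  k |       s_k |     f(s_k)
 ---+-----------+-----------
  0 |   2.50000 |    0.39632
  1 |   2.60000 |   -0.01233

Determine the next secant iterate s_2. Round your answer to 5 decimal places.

2.59698

s_2 = 2.60000 − (-0.01233)·(2.60000 − 2.50000) / (-0.01233 − 0.39632)
   = 2.60000 − (-0.0012330)/(-0.4086500) = 2.5969827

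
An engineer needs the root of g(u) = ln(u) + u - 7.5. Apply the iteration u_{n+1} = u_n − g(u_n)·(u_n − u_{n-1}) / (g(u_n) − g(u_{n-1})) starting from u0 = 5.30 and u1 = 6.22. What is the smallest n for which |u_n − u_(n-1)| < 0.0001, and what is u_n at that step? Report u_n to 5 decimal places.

n = 4, u_n = 5.75068

g(5.30) = -0.5322932, g(6.22) = 0.5477699
u2 = 6.2200000 − 0.5477699·(0.9200000)/(1.0800631) = 5.7534084;  |Δ| = 0.4665916
g(5.7534084) = 0.0032009
u3 = 5.7534084 − 0.0032009·(-0.4665916)/(-0.5445690) = 5.7506659;  |Δ| = 0.0027426
g(5.7506659) = -0.0000185
u4 = 5.7506659 − (-0.0000185)·(-0.0027426)/(-0.0032194) = 5.7506816;  |Δ| = 0.0000157
|u4 − u3| = 0.0000157 < 0.0001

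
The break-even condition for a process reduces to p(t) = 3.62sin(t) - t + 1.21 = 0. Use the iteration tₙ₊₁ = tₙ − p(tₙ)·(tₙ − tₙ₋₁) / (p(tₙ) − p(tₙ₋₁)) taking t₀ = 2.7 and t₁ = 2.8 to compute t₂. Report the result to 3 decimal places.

2.713

p(2.7) = 0.05712, p(2.8) = -0.37734
t₂ = 2.80000 − (-0.37734)·(2.80000 − 2.70000) / (-0.37734 − 0.05712) = 2.80000 − (-0.03773)/(-0.43446) = 2.71315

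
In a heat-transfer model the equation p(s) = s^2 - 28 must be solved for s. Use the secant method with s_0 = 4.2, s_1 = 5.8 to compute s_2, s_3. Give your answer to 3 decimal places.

5.236, 5.289

p(4.2) = -10.36000, p(5.8) = 5.64000
s_2 = 5.80000 − 5.64000·(5.80000 − 4.20000) / (5.64000 − (-10.36000)) = 5.80000 − (9.02400)/(16.00000) = 5.23600
p(5.23600) = -0.58430
s_3 = 5.23600 − (-0.58430)·(5.23600 − 5.80000) / (-0.58430 − 5.64000) = 5.23600 − (0.32955)/(-6.22430) = 5.28895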